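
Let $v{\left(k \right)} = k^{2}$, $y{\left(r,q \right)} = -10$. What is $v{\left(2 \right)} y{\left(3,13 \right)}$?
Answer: $-40$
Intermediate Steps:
$v{\left(2 \right)} y{\left(3,13 \right)} = 2^{2} \left(-10\right) = 4 \left(-10\right) = -40$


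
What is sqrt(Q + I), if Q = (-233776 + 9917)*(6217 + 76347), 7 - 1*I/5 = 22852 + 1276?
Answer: I*sqrt(18482815081) ≈ 1.3595e+5*I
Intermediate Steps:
I = -120605 (I = 35 - 5*(22852 + 1276) = 35 - 5*24128 = 35 - 120640 = -120605)
Q = -18482694476 (Q = -223859*82564 = -18482694476)
sqrt(Q + I) = sqrt(-18482694476 - 120605) = sqrt(-18482815081) = I*sqrt(18482815081)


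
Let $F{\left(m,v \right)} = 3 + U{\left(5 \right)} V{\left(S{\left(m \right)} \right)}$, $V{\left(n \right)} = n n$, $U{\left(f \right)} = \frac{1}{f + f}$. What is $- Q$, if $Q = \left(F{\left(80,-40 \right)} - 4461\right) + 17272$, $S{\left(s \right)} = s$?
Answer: $-13454$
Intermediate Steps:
$U{\left(f \right)} = \frac{1}{2 f}$
$V{\left(n \right)} = n^{2}$
$F{\left(m,v \right)} = 3 + \frac{m^{2}}{10}$ ($F{\left(m,v \right)} = 3 + \frac{1}{2 \cdot 5} m^{2} = 3 + \frac{1}{2} \cdot \frac{1}{5} m^{2} = 3 + \frac{m^{2}}{10}$)
$Q = 13454$ ($Q = \left(\left(3 + \frac{80^{2}}{10}\right) - 4461\right) + 17272 = \left(\left(3 + \frac{1}{10} \cdot 6400\right) - 4461\right) + 17272 = \left(\left(3 + 640\right) - 4461\right) + 17272 = \left(643 - 4461\right) + 17272 = -3818 + 17272 = 13454$)
$- Q = \left(-1\right) 13454 = -13454$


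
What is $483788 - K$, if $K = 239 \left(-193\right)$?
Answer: $529915$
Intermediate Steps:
$K = -46127$
$483788 - K = 483788 - -46127 = 483788 + 46127 = 529915$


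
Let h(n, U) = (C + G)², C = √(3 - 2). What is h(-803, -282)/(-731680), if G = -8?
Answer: -49/731680 ≈ -6.6969e-5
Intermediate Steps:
C = 1 (C = √1 = 1)
h(n, U) = 49 (h(n, U) = (1 - 8)² = (-7)² = 49)
h(-803, -282)/(-731680) = 49/(-731680) = 49*(-1/731680) = -49/731680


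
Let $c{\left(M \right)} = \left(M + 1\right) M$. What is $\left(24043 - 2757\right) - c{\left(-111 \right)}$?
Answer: $9076$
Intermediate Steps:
$c{\left(M \right)} = M \left(1 + M\right)$ ($c{\left(M \right)} = \left(1 + M\right) M = M \left(1 + M\right)$)
$\left(24043 - 2757\right) - c{\left(-111 \right)} = \left(24043 - 2757\right) - - 111 \left(1 - 111\right) = 21286 - \left(-111\right) \left(-110\right) = 21286 - 12210 = 9076$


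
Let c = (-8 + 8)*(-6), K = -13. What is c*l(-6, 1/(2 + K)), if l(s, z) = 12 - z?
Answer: 0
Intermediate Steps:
c = 0 (c = 0*(-6) = 0)
c*l(-6, 1/(2 + K)) = 0*(12 - 1/(2 - 13)) = 0*(12 - 1/(-11)) = 0*(12 - 1*(-1/11)) = 0*(12 + 1/11) = 0*(133/11) = 0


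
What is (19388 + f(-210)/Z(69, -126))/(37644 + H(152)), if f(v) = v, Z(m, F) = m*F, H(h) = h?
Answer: 4013321/7823772 ≈ 0.51297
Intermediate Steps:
Z(m, F) = F*m
(19388 + f(-210)/Z(69, -126))/(37644 + H(152)) = (19388 - 210/((-126*69)))/(37644 + 152) = (19388 - 210/(-8694))/37796 = (19388 - 210*(-1/8694))*(1/37796) = (19388 + 5/207)*(1/37796) = (4013321/207)*(1/37796) = 4013321/7823772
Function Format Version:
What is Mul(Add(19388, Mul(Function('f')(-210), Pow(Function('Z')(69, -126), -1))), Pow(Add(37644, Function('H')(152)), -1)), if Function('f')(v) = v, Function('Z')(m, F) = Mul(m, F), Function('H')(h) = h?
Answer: Rational(4013321, 7823772) ≈ 0.51297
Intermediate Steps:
Function('Z')(m, F) = Mul(F, m)
Mul(Add(19388, Mul(Function('f')(-210), Pow(Function('Z')(69, -126), -1))), Pow(Add(37644, Function('H')(152)), -1)) = Mul(Add(19388, Mul(-210, Pow(Mul(-126, 69), -1))), Pow(Add(37644, 152), -1)) = Mul(Add(19388, Mul(-210, Pow(-8694, -1))), Pow(37796, -1)) = Mul(Add(19388, Mul(-210, Rational(-1, 8694))), Rational(1, 37796)) = Mul(Add(19388, Rational(5, 207)), Rational(1, 37796)) = Mul(Rational(4013321, 207), Rational(1, 37796)) = Rational(4013321, 7823772)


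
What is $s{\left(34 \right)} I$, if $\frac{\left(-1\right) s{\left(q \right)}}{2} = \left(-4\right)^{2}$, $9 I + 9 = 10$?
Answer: $- \frac{32}{9} \approx -3.5556$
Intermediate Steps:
$I = \frac{1}{9}$ ($I = -1 + \frac{1}{9} \cdot 10 = -1 + \frac{10}{9} = \frac{1}{9} \approx 0.11111$)
$s{\left(q \right)} = -32$ ($s{\left(q \right)} = - 2 \left(-4\right)^{2} = \left(-2\right) 16 = -32$)
$s{\left(34 \right)} I = \left(-32\right) \frac{1}{9} = - \frac{32}{9}$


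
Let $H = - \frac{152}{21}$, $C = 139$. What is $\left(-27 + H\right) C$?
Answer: $- \frac{99941}{21} \approx -4759.1$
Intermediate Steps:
$H = - \frac{152}{21}$ ($H = \left(-152\right) \frac{1}{21} = - \frac{152}{21} \approx -7.2381$)
$\left(-27 + H\right) C = \left(-27 - \frac{152}{21}\right) 139 = \left(- \frac{719}{21}\right) 139 = - \frac{99941}{21}$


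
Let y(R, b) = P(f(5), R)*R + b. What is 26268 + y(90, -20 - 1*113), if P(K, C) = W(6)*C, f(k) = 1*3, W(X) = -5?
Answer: -14365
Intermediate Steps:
f(k) = 3
P(K, C) = -5*C
y(R, b) = b - 5*R**2 (y(R, b) = (-5*R)*R + b = -5*R**2 + b = b - 5*R**2)
26268 + y(90, -20 - 1*113) = 26268 + ((-20 - 1*113) - 5*90**2) = 26268 + ((-20 - 113) - 5*8100) = 26268 + (-133 - 40500) = 26268 - 40633 = -14365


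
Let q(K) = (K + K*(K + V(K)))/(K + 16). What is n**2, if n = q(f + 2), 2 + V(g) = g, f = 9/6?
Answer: 196/169 ≈ 1.1598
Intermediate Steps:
f = 3/2 (f = 9*(1/6) = 3/2 ≈ 1.5000)
V(g) = -2 + g
q(K) = (K + K*(-2 + 2*K))/(16 + K) (q(K) = (K + K*(K + (-2 + K)))/(K + 16) = (K + K*(-2 + 2*K))/(16 + K))
n = 14/13 (n = (3/2 + 2)*(-1 + 2*(3/2 + 2))/(16 + (3/2 + 2)) = 7*(-1 + 2*(7/2))/(2*(16 + 7/2)) = 7*(-1 + 7)/(2*(39/2)) = (7/2)*(2/39)*6 = 14/13 ≈ 1.0769)
n**2 = (14/13)**2 = 196/169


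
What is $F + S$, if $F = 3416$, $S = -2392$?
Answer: $1024$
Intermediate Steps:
$F + S = 3416 - 2392 = 1024$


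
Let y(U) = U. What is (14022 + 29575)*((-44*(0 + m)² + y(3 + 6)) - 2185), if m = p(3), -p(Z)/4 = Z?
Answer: -371097664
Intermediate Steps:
p(Z) = -4*Z
m = -12 (m = -4*3 = -12)
(14022 + 29575)*((-44*(0 + m)² + y(3 + 6)) - 2185) = (14022 + 29575)*((-44*(0 - 12)² + (3 + 6)) - 2185) = 43597*((-44*(-12)² + 9) - 2185) = 43597*((-44*144 + 9) - 2185) = 43597*((-6336 + 9) - 2185) = 43597*(-6327 - 2185) = 43597*(-8512) = -371097664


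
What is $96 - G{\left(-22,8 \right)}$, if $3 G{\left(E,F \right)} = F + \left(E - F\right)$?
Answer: $\frac{310}{3} \approx 103.33$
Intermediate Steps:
$G{\left(E,F \right)} = \frac{E}{3}$ ($G{\left(E,F \right)} = \frac{F + \left(E - F\right)}{3} = \frac{E}{3}$)
$96 - G{\left(-22,8 \right)} = 96 - \frac{1}{3} \left(-22\right) = 96 - - \frac{22}{3} = 96 + \frac{22}{3} = \frac{310}{3}$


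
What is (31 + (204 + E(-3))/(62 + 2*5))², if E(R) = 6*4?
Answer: 42025/36 ≈ 1167.4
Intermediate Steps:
E(R) = 24
(31 + (204 + E(-3))/(62 + 2*5))² = (31 + (204 + 24)/(62 + 2*5))² = (31 + 228/(62 + 10))² = (31 + 228/72)² = (31 + 228*(1/72))² = (31 + 19/6)² = (205/6)² = 42025/36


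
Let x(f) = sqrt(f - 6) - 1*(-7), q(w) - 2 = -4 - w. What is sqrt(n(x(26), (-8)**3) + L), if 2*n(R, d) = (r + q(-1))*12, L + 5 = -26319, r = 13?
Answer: 2*I*sqrt(6563) ≈ 162.02*I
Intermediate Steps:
L = -26324 (L = -5 - 26319 = -26324)
q(w) = -2 - w (q(w) = 2 + (-4 - w) = -2 - w)
x(f) = 7 + sqrt(-6 + f) (x(f) = sqrt(-6 + f) + 7 = 7 + sqrt(-6 + f))
n(R, d) = 72 (n(R, d) = ((13 + (-2 - 1*(-1)))*12)/2 = ((13 + (-2 + 1))*12)/2 = ((13 - 1)*12)/2 = (12*12)/2 = (1/2)*144 = 72)
sqrt(n(x(26), (-8)**3) + L) = sqrt(72 - 26324) = sqrt(-26252) = 2*I*sqrt(6563)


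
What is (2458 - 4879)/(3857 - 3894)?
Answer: 2421/37 ≈ 65.432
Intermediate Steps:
(2458 - 4879)/(3857 - 3894) = -2421/(-37) = -2421*(-1/37) = 2421/37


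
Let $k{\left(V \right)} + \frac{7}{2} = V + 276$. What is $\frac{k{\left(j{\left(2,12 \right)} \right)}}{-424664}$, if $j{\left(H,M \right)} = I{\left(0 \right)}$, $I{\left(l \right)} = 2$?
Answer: $- \frac{549}{849328} \approx -0.00064639$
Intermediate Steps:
$j{\left(H,M \right)} = 2$
$k{\left(V \right)} = \frac{545}{2} + V$ ($k{\left(V \right)} = - \frac{7}{2} + \left(V + 276\right) = - \frac{7}{2} + \left(276 + V\right) = \frac{545}{2} + V$)
$\frac{k{\left(j{\left(2,12 \right)} \right)}}{-424664} = \frac{\frac{545}{2} + 2}{-424664} = \frac{549}{2} \left(- \frac{1}{424664}\right) = - \frac{549}{849328}$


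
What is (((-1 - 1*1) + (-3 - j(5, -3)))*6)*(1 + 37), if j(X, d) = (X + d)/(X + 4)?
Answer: -3572/3 ≈ -1190.7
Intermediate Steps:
j(X, d) = (X + d)/(4 + X)
(((-1 - 1*1) + (-3 - j(5, -3)))*6)*(1 + 37) = (((-1 - 1*1) + (-3 - (5 - 3)/(4 + 5)))*6)*(1 + 37) = (((-1 - 1) + (-3 - 2/9))*6)*38 = ((-2 + (-3 - 2/9))*6)*38 = ((-2 - 29/9)*6)*38 = -47/9*6*38 = -94/3*38 = -3572/3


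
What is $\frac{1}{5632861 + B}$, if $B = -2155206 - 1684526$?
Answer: $\frac{1}{1793129} \approx 5.5768 \cdot 10^{-7}$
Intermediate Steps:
$B = -3839732$
$\frac{1}{5632861 + B} = \frac{1}{5632861 - 3839732} = \frac{1}{1793129}$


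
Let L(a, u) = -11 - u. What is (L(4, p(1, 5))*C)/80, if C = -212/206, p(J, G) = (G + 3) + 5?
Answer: 159/515 ≈ 0.30874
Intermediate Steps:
p(J, G) = 8 + G (p(J, G) = (3 + G) + 5 = 8 + G)
C = -106/103 (C = -212*1/206 = -106/103 ≈ -1.0291)
(L(4, p(1, 5))*C)/80 = ((-11 - (8 + 5))*(-106/103))/80 = ((-11 - 1*13)*(-106/103))*(1/80) = ((-11 - 13)*(-106/103))*(1/80) = -24*(-106/103)*(1/80) = (2544/103)*(1/80) = 159/515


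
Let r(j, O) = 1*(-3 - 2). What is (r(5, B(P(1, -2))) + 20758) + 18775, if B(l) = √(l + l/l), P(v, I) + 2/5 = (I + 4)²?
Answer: 39528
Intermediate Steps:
P(v, I) = -⅖ + (4 + I)² (P(v, I) = -⅖ + (I + 4)² = -⅖ + (4 + I)²)
B(l) = √(1 + l) (B(l) = √(l + 1) = √(1 + l))
r(j, O) = -5 (r(j, O) = 1*(-5) = -5)
(r(5, B(P(1, -2))) + 20758) + 18775 = (-5 + 20758) + 18775 = 20753 + 18775 = 39528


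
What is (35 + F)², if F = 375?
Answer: 168100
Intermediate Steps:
(35 + F)² = (35 + 375)² = 410² = 168100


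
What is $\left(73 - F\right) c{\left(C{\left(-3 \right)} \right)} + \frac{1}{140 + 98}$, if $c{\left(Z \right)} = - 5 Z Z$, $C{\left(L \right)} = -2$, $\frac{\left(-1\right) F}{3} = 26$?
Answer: $- \frac{718759}{238} \approx -3020.0$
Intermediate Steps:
$F = -78$ ($F = \left(-3\right) 26 = -78$)
$c{\left(Z \right)} = - 5 Z^{2}$
$\left(73 - F\right) c{\left(C{\left(-3 \right)} \right)} + \frac{1}{140 + 98} = \left(73 - -78\right) \left(- 5 \left(-2\right)^{2}\right) + \frac{1}{140 + 98} = \left(73 + 78\right) \left(\left(-5\right) 4\right) + \frac{1}{238} = 151 \left(-20\right) + \frac{1}{238} = -3020 + \frac{1}{238} = - \frac{718759}{238}$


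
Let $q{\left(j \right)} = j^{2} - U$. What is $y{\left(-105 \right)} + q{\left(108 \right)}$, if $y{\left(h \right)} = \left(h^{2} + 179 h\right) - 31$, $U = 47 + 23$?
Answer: $3793$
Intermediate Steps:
$U = 70$
$y{\left(h \right)} = -31 + h^{2} + 179 h$
$q{\left(j \right)} = -70 + j^{2}$ ($q{\left(j \right)} = j^{2} - 70 = -70 + j^{2}$)
$y{\left(-105 \right)} + q{\left(108 \right)} = \left(-31 + \left(-105\right)^{2} + 179 \left(-105\right)\right) - \left(70 - 108^{2}\right) = \left(-31 + 11025 - 18795\right) + \left(-70 + 11664\right) = -7801 + 11594 = 3793$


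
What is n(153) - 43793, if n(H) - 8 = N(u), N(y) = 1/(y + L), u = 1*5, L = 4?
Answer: -394064/9 ≈ -43785.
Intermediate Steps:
u = 5
N(y) = 1/(4 + y) (N(y) = 1/(y + 4) = 1/(4 + y))
n(H) = 73/9 (n(H) = 8 + 1/(4 + 5) = 8 + 1/9 = 8 + ⅑ = 73/9)
n(153) - 43793 = 73/9 - 43793 = -394064/9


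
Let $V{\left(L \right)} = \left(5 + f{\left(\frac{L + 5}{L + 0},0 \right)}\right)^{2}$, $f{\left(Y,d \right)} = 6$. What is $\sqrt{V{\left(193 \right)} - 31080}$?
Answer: $i \sqrt{30959} \approx 175.95 i$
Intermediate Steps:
$V{\left(L \right)} = 121$ ($V{\left(L \right)} = \left(5 + 6\right)^{2} = 11^{2} = 121$)
$\sqrt{V{\left(193 \right)} - 31080} = \sqrt{121 - 31080} = \sqrt{-30959} = i \sqrt{30959}$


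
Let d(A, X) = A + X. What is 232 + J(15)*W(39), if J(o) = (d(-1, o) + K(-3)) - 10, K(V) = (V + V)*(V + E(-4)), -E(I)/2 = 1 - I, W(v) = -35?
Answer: -2638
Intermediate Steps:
E(I) = -2 + 2*I (E(I) = -2*(1 - I) = -2 + 2*I)
K(V) = 2*V*(-10 + V) (K(V) = (V + V)*(V + (-2 + 2*(-4))) = (2*V)*(V + (-2 - 8)) = (2*V)*(V - 10) = (2*V)*(-10 + V) = 2*V*(-10 + V))
J(o) = 67 + o (J(o) = ((-1 + o) + 2*(-3)*(-10 - 3)) - 10 = ((-1 + o) + 2*(-3)*(-13)) - 10 = ((-1 + o) + 78) - 10 = (77 + o) - 10 = 67 + o)
232 + J(15)*W(39) = 232 + (67 + 15)*(-35) = 232 + 82*(-35) = 232 - 2870 = -2638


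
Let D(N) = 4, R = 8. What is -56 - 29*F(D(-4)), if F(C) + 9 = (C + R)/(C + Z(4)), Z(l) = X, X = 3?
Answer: 1087/7 ≈ 155.29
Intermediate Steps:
Z(l) = 3
F(C) = -9 + (8 + C)/(3 + C) (F(C) = -9 + (C + 8)/(C + 3) = -9 + (8 + C)/(3 + C))
-56 - 29*F(D(-4)) = -56 - 29*(-19 - 8*4)/(3 + 4) = -56 - 29*(-19 - 32)/7 = -56 - 29*(-51)/7 = -56 - 29*(-51/7) = -56 + 1479/7 = 1087/7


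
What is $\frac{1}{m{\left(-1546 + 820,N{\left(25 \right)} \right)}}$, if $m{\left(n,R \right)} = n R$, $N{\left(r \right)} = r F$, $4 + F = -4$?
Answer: $\frac{1}{145200} \approx 6.8871 \cdot 10^{-6}$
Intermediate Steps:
$F = -8$ ($F = -4 - 4 = -8$)
$N{\left(r \right)} = - 8 r$ ($N{\left(r \right)} = r \left(-8\right) = - 8 r$)
$m{\left(n,R \right)} = R n$
$\frac{1}{m{\left(-1546 + 820,N{\left(25 \right)} \right)}} = \frac{1}{\left(-8\right) 25 \left(-1546 + 820\right)} = \frac{1}{\left(-200\right) \left(-726\right)} = \frac{1}{145200}$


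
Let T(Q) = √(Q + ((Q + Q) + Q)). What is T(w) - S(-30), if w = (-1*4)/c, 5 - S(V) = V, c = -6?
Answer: -35 + 2*√6/3 ≈ -33.367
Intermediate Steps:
S(V) = 5 - V
w = ⅔ (w = -1*4/(-6) = -4*(-⅙) = ⅔ ≈ 0.66667)
T(Q) = 2*√Q (T(Q) = √(Q + (2*Q + Q)) = √(Q + 3*Q) = √(4*Q) = 2*√Q)
T(w) - S(-30) = 2*√(⅔) - (5 - 1*(-30)) = 2*(√6/3) - (5 + 30) = 2*√6/3 - 1*35 = 2*√6/3 - 35 = -35 + 2*√6/3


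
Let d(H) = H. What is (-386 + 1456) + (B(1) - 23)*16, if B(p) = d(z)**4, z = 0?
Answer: 702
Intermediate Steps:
B(p) = 0 (B(p) = 0**4 = 0)
(-386 + 1456) + (B(1) - 23)*16 = (-386 + 1456) + (0 - 23)*16 = 1070 - 23*16 = 1070 - 368 = 702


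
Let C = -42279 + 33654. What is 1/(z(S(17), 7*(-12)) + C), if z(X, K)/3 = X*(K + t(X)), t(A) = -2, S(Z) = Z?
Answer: -1/13011 ≈ -7.6858e-5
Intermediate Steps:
C = -8625
z(X, K) = 3*X*(-2 + K) (z(X, K) = 3*(X*(K - 2)) = 3*(X*(-2 + K)) = 3*X*(-2 + K))
1/(z(S(17), 7*(-12)) + C) = 1/(3*17*(-2 + 7*(-12)) - 8625) = 1/(3*17*(-2 - 84) - 8625) = 1/(3*17*(-86) - 8625) = 1/(-4386 - 8625) = 1/(-13011) = -1/13011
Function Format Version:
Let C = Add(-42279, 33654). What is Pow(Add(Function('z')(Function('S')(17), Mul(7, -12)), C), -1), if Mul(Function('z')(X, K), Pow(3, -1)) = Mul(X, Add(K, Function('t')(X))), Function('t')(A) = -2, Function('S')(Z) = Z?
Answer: Rational(-1, 13011) ≈ -7.6858e-5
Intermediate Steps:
C = -8625
Function('z')(X, K) = Mul(3, X, Add(-2, K)) (Function('z')(X, K) = Mul(3, Mul(X, Add(K, -2))) = Mul(3, Mul(X, Add(-2, K))) = Mul(3, X, Add(-2, K)))
Pow(Add(Function('z')(Function('S')(17), Mul(7, -12)), C), -1) = Pow(Add(Mul(3, 17, Add(-2, Mul(7, -12))), -8625), -1) = Pow(Add(Mul(3, 17, Add(-2, -84)), -8625), -1) = Pow(Add(Mul(3, 17, -86), -8625), -1) = Pow(Add(-4386, -8625), -1) = Pow(-13011, -1) = Rational(-1, 13011)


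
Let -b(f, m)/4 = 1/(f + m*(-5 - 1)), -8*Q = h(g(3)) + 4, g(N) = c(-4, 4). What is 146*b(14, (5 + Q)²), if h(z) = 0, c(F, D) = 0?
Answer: 1168/215 ≈ 5.4326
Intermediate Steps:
g(N) = 0
Q = -½ (Q = -(0 + 4)/8 = -⅛*4 = -½ ≈ -0.50000)
b(f, m) = -4/(f - 6*m) (b(f, m) = -4/(f + m*(-5 - 1)) = -4/(f + m*(-6)) = -4/(f - 6*m))
146*b(14, (5 + Q)²) = 146*(-4/(14 - 6*(5 - ½)²)) = 146*(-4/(14 - 6*(9/2)²)) = 146*(-4/(14 - 6*81/4)) = 146*(-4/(14 - 243/2)) = 146*(-4/(-215/2)) = 146*(-4*(-2/215)) = 146*(8/215) = 1168/215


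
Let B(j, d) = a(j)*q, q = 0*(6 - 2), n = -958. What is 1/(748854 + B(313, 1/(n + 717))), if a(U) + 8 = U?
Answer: 1/748854 ≈ 1.3354e-6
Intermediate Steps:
a(U) = -8 + U
q = 0 (q = 0*4 = 0)
B(j, d) = 0 (B(j, d) = (-8 + j)*0 = 0)
1/(748854 + B(313, 1/(n + 717))) = 1/(748854 + 0) = 1/748854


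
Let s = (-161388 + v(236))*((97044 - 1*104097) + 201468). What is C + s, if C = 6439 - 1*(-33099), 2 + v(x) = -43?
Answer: -31384957157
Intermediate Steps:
v(x) = -45 (v(x) = -2 - 43 = -45)
C = 39538 (C = 6439 + 33099 = 39538)
s = -31384996695 (s = (-161388 - 45)*((97044 - 1*104097) + 201468) = -161433*((97044 - 104097) + 201468) = -161433*(-7053 + 201468) = -161433*194415 = -31384996695)
C + s = 39538 - 31384996695 = -31384957157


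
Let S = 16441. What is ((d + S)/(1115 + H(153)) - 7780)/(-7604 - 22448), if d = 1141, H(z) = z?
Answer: 4923729/19052968 ≈ 0.25842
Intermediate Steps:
((d + S)/(1115 + H(153)) - 7780)/(-7604 - 22448) = ((1141 + 16441)/(1115 + 153) - 7780)/(-7604 - 22448) = (17582/1268 - 7780)/(-30052) = (17582*(1/1268) - 7780)*(-1/30052) = (8791/634 - 7780)*(-1/30052) = -4923729/634*(-1/30052) = 4923729/19052968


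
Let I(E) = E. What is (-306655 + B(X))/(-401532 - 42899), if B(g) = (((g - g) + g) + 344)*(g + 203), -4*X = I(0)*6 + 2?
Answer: 948385/1777724 ≈ 0.53348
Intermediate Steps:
X = -½ (X = -(0*6 + 2)/4 = -(0 + 2)/4 = -¼*2 = -½ ≈ -0.50000)
B(g) = (203 + g)*(344 + g) (B(g) = ((0 + g) + 344)*(203 + g) = (g + 344)*(203 + g) = (344 + g)*(203 + g) = (203 + g)*(344 + g))
(-306655 + B(X))/(-401532 - 42899) = (-306655 + (69832 + (-½)² + 547*(-½)))/(-401532 - 42899) = (-306655 + (69832 + ¼ - 547/2))/(-444431) = (-306655 + 278235/4)*(-1/444431) = -948385/4*(-1/444431) = 948385/1777724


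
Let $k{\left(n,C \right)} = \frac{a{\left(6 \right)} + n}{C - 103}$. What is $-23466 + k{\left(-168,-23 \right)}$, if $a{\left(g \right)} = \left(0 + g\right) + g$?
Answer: $- \frac{492760}{21} \approx -23465.0$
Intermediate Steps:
$a{\left(g \right)} = 2 g$ ($a{\left(g \right)} = g + g = 2 g$)
$k{\left(n,C \right)} = \frac{12 + n}{-103 + C}$ ($k{\left(n,C \right)} = \frac{2 \cdot 6 + n}{C - 103} = \frac{12 + n}{-103 + C}$)
$-23466 + k{\left(-168,-23 \right)} = -23466 + \frac{12 - 168}{-103 - 23} = -23466 + \frac{1}{-126} \left(-156\right) = -23466 - - \frac{26}{21} = -23466 + \frac{26}{21} = - \frac{492760}{21}$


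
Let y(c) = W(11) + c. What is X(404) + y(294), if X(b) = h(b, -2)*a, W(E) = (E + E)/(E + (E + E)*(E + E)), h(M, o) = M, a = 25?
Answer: 467732/45 ≈ 10394.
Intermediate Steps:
W(E) = 2*E/(E + 4*E²) (W(E) = (2*E)/(E + (2*E)*(2*E)) = (2*E)/(E + 4*E²) = 2*E/(E + 4*E²))
X(b) = 25*b (X(b) = b*25 = 25*b)
y(c) = 2/45 + c (y(c) = 2/(1 + 4*11) + c = 2/(1 + 44) + c = 2/45 + c)
X(404) + y(294) = 25*404 + (2/45 + 294) = 10100 + 13232/45 = 467732/45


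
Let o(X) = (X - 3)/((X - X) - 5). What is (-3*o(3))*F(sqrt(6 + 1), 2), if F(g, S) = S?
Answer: 0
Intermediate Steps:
o(X) = 3/5 - X/5 (o(X) = (-3 + X)/(0 - 5) = (-3 + X)/(-5) = (-3 + X)*(-1/5) = 3/5 - X/5)
(-3*o(3))*F(sqrt(6 + 1), 2) = -3*(3/5 - 1/5*3)*2 = -3*(3/5 - 3/5)*2 = -3*0*2 = 0*2 = 0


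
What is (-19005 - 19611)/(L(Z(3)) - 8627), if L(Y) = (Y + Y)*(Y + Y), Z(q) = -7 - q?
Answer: 38616/8227 ≈ 4.6938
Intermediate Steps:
L(Y) = 4*Y² (L(Y) = (2*Y)*(2*Y) = 4*Y²)
(-19005 - 19611)/(L(Z(3)) - 8627) = (-19005 - 19611)/(4*(-7 - 1*3)² - 8627) = -38616/(4*(-7 - 3)² - 8627) = -38616/(4*(-10)² - 8627) = -38616/(4*100 - 8627) = -38616/(400 - 8627) = -38616/(-8227) = -38616*(-1/8227) = 38616/8227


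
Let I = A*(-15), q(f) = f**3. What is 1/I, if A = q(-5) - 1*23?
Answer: 1/2220 ≈ 0.00045045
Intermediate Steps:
A = -148 (A = (-5)**3 - 1*23 = -125 - 23 = -148)
I = 2220 (I = -148*(-15) = 2220)
1/I = 1/2220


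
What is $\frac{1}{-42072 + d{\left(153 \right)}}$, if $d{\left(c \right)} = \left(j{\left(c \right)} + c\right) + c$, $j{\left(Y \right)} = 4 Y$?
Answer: $- \frac{1}{41154} \approx -2.4299 \cdot 10^{-5}$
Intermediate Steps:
$d{\left(c \right)} = 6 c$ ($d{\left(c \right)} = \left(4 c + c\right) + c = 5 c + c = 6 c$)
$\frac{1}{-42072 + d{\left(153 \right)}} = \frac{1}{-42072 + 6 \cdot 153} = \frac{1}{-42072 + 918} = \frac{1}{-41154} = - \frac{1}{41154}$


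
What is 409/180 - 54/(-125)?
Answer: 12169/4500 ≈ 2.7042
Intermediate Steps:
409/180 - 54/(-125) = 409*(1/180) - 54*(-1/125) = 409/180 + 54/125 = 12169/4500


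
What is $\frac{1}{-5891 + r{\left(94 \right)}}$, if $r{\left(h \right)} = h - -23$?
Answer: $- \frac{1}{5774} \approx -0.00017319$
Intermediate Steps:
$r{\left(h \right)} = 23 + h$ ($r{\left(h \right)} = h + 23 = 23 + h$)
$\frac{1}{-5891 + r{\left(94 \right)}} = \frac{1}{-5891 + \left(23 + 94\right)} = \frac{1}{-5891 + 117} = \frac{1}{-5774} = - \frac{1}{5774}$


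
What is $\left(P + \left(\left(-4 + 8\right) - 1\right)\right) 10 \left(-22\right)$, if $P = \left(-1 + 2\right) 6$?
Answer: $-1980$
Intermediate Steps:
$P = 6$ ($P = 1 \cdot 6 = 6$)
$\left(P + \left(\left(-4 + 8\right) - 1\right)\right) 10 \left(-22\right) = \left(6 + \left(\left(-4 + 8\right) - 1\right)\right) 10 \left(-22\right) = \left(6 + \left(4 - 1\right)\right) 10 \left(-22\right) = \left(6 + 3\right) 10 \left(-22\right) = 9 \cdot 10 \left(-22\right) = 90 \left(-22\right) = -1980$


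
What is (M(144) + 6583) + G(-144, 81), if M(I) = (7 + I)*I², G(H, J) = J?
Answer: 3137800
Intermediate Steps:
M(I) = I²*(7 + I)
(M(144) + 6583) + G(-144, 81) = (144²*(7 + 144) + 6583) + 81 = (20736*151 + 6583) + 81 = (3131136 + 6583) + 81 = 3137719 + 81 = 3137800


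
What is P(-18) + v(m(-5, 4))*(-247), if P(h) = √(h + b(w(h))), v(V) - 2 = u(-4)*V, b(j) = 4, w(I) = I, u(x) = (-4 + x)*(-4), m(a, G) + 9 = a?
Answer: 110162 + I*√14 ≈ 1.1016e+5 + 3.7417*I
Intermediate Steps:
m(a, G) = -9 + a
u(x) = 16 - 4*x
v(V) = 2 + 32*V (v(V) = 2 + (16 - 4*(-4))*V = 2 + (16 + 16)*V = 2 + 32*V)
P(h) = √(4 + h) (P(h) = √(h + 4) = √(4 + h))
P(-18) + v(m(-5, 4))*(-247) = √(4 - 18) + (2 + 32*(-9 - 5))*(-247) = √(-14) + (2 + 32*(-14))*(-247) = I*√14 + (2 - 448)*(-247) = I*√14 - 446*(-247) = I*√14 + 110162 = 110162 + I*√14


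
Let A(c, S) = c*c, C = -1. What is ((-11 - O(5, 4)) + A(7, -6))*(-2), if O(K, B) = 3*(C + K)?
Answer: -52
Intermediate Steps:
O(K, B) = -3 + 3*K (O(K, B) = 3*(-1 + K) = -3 + 3*K)
A(c, S) = c**2
((-11 - O(5, 4)) + A(7, -6))*(-2) = ((-11 - (-3 + 3*5)) + 7**2)*(-2) = ((-11 - (-3 + 15)) + 49)*(-2) = ((-11 - 1*12) + 49)*(-2) = ((-11 - 12) + 49)*(-2) = (-23 + 49)*(-2) = 26*(-2) = -52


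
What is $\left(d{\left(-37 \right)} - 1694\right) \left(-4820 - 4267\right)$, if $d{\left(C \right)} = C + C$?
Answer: $16065816$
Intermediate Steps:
$d{\left(C \right)} = 2 C$
$\left(d{\left(-37 \right)} - 1694\right) \left(-4820 - 4267\right) = \left(2 \left(-37\right) - 1694\right) \left(-4820 - 4267\right) = \left(-74 - 1694\right) \left(-9087\right) = \left(-1768\right) \left(-9087\right) = 16065816$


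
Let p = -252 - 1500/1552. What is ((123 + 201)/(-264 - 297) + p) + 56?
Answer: -14333005/72556 ≈ -197.54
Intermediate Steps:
p = -98151/388 (p = -252 - 1500*1/1552 = -252 - 375/388 = -98151/388 ≈ -252.97)
((123 + 201)/(-264 - 297) + p) + 56 = ((123 + 201)/(-264 - 297) - 98151/388) + 56 = (324/(-561) - 98151/388) + 56 = (324*(-1/561) - 98151/388) + 56 = (-108/187 - 98151/388) + 56 = -18396141/72556 + 56 = -14333005/72556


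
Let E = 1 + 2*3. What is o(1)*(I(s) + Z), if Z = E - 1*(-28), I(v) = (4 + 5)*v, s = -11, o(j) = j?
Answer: -64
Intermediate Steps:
E = 7 (E = 1 + 6 = 7)
I(v) = 9*v
Z = 35 (Z = 7 - 1*(-28) = 7 + 28 = 35)
o(1)*(I(s) + Z) = 1*(9*(-11) + 35) = 1*(-99 + 35) = 1*(-64) = -64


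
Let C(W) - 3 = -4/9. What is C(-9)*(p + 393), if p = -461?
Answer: -1564/9 ≈ -173.78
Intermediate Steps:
C(W) = 23/9 (C(W) = 3 - 4/9 = 23/9)
C(-9)*(p + 393) = 23*(-461 + 393)/9 = (23/9)*(-68) = -1564/9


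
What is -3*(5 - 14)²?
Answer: -243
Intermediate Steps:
-3*(5 - 14)² = -3*(-9)² = -3*81 = -243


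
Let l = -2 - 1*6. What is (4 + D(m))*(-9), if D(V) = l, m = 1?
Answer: 36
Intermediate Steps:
l = -8 (l = -2 - 6 = -8)
D(V) = -8
(4 + D(m))*(-9) = (4 - 8)*(-9) = -4*(-9) = 36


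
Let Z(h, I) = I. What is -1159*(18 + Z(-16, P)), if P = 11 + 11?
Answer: -46360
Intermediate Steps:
P = 22
-1159*(18 + Z(-16, P)) = -1159*(18 + 22) = -1159*40 = -46360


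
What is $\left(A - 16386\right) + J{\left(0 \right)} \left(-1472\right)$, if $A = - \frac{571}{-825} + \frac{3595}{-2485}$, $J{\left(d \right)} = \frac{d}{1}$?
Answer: $- \frac{6718979038}{410025} \approx -16387.0$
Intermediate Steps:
$J{\left(d \right)} = d$ ($J{\left(d \right)} = d 1 = d$)
$A = - \frac{309388}{410025}$ ($A = \left(-571\right) \left(- \frac{1}{825}\right) + 3595 \left(- \frac{1}{2485}\right) = \frac{571}{825} - \frac{719}{497} = - \frac{309388}{410025} \approx -0.75456$)
$\left(A - 16386\right) + J{\left(0 \right)} \left(-1472\right) = \left(- \frac{309388}{410025} - 16386\right) + 0 \left(-1472\right) = \left(- \frac{309388}{410025} - 16386\right) + 0 = - \frac{6718979038}{410025} + 0 = - \frac{6718979038}{410025}$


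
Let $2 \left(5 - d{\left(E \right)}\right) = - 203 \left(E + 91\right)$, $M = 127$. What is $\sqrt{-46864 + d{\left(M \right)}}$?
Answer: $6 i \sqrt{687} \approx 157.26 i$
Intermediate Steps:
$d{\left(E \right)} = \frac{18483}{2} + \frac{203 E}{2}$ ($d{\left(E \right)} = 5 - \frac{\left(-203\right) \left(E + 91\right)}{2} = 5 - \frac{\left(-203\right) \left(91 + E\right)}{2} = 5 - \frac{-18473 - 203 E}{2} = 5 + \left(\frac{18473}{2} + \frac{203 E}{2}\right) = \frac{18483}{2} + \frac{203 E}{2}$)
$\sqrt{-46864 + d{\left(M \right)}} = \sqrt{-46864 + \left(\frac{18483}{2} + \frac{203}{2} \cdot 127\right)} = \sqrt{-46864 + \left(\frac{18483}{2} + \frac{25781}{2}\right)} = \sqrt{-46864 + 22132} = \sqrt{-24732} = 6 i \sqrt{687}$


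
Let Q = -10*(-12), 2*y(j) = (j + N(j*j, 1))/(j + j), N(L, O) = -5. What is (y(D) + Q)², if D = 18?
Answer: 74874409/5184 ≈ 14443.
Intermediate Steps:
y(j) = (-5 + j)/(4*j) (y(j) = ((j - 5)/(j + j))/2 = ((-5 + j)/((2*j)))/2 = ((-5 + j)*(1/(2*j)))/2 = ((-5 + j)/(2*j))/2 = (-5 + j)/(4*j))
Q = 120
(y(D) + Q)² = ((¼)*(-5 + 18)/18 + 120)² = ((¼)*(1/18)*13 + 120)² = (13/72 + 120)² = (8653/72)² = 74874409/5184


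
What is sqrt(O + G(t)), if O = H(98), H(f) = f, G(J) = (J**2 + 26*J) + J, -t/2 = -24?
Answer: 43*sqrt(2) ≈ 60.811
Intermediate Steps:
t = 48 (t = -2*(-24) = 48)
G(J) = J**2 + 27*J
O = 98
sqrt(O + G(t)) = sqrt(98 + 48*(27 + 48)) = sqrt(98 + 48*75) = sqrt(98 + 3600) = sqrt(3698) = 43*sqrt(2)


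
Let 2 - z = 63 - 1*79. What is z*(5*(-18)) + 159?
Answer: -1461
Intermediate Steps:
z = 18 (z = 2 - (63 - 1*79) = 2 - (63 - 79) = 2 - 1*(-16) = 2 + 16 = 18)
z*(5*(-18)) + 159 = 18*(5*(-18)) + 159 = 18*(-90) + 159 = -1620 + 159 = -1461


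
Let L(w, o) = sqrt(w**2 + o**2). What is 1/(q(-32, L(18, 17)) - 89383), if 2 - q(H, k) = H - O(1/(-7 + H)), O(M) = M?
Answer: -39/3484612 ≈ -1.1192e-5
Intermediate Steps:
L(w, o) = sqrt(o**2 + w**2)
q(H, k) = 2 + 1/(-7 + H) - H (q(H, k) = 2 - (H - 1/(-7 + H)) = 2 + (1/(-7 + H) - H) = 2 + 1/(-7 + H) - H)
1/(q(-32, L(18, 17)) - 89383) = 1/((1 + (-7 - 32)*(2 - 1*(-32)))/(-7 - 32) - 89383) = 1/((1 - 39*(2 + 32))/(-39) - 89383) = 1/(-(1 - 39*34)/39 - 89383) = 1/(-(1 - 1326)/39 - 89383) = 1/(-1/39*(-1325) - 89383) = 1/(1325/39 - 89383) = 1/(-3484612/39) = -39/3484612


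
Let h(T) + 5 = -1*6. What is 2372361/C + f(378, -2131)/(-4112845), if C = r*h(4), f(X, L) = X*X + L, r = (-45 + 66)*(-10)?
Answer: 59132290531/57579830 ≈ 1027.0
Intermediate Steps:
h(T) = -11 (h(T) = -5 - 1*6 = -5 - 6 = -11)
r = -210 (r = 21*(-10) = -210)
f(X, L) = L + X² (f(X, L) = X² + L = L + X²)
C = 2310 (C = -210*(-11) = 2310)
2372361/C + f(378, -2131)/(-4112845) = 2372361/2310 + (-2131 + 378²)/(-4112845) = 2372361*(1/2310) + (-2131 + 142884)*(-1/4112845) = 790787/770 + 140753*(-1/4112845) = 790787/770 - 140753/4112845 = 59132290531/57579830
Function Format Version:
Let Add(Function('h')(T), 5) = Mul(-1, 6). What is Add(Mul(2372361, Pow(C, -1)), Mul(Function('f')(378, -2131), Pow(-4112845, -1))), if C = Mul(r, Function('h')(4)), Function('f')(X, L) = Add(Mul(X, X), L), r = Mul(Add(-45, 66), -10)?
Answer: Rational(59132290531, 57579830) ≈ 1027.0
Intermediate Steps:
Function('h')(T) = -11 (Function('h')(T) = Add(-5, Mul(-1, 6)) = Add(-5, -6) = -11)
r = -210 (r = Mul(21, -10) = -210)
Function('f')(X, L) = Add(L, Pow(X, 2)) (Function('f')(X, L) = Add(Pow(X, 2), L) = Add(L, Pow(X, 2)))
C = 2310 (C = Mul(-210, -11) = 2310)
Add(Mul(2372361, Pow(C, -1)), Mul(Function('f')(378, -2131), Pow(-4112845, -1))) = Add(Mul(2372361, Pow(2310, -1)), Mul(Add(-2131, Pow(378, 2)), Pow(-4112845, -1))) = Add(Mul(2372361, Rational(1, 2310)), Mul(Add(-2131, 142884), Rational(-1, 4112845))) = Add(Rational(790787, 770), Mul(140753, Rational(-1, 4112845))) = Add(Rational(790787, 770), Rational(-140753, 4112845)) = Rational(59132290531, 57579830)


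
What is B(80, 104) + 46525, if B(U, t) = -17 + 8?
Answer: 46516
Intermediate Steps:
B(U, t) = -9
B(80, 104) + 46525 = -9 + 46525 = 46516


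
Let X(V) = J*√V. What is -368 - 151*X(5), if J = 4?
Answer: -368 - 604*√5 ≈ -1718.6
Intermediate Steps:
X(V) = 4*√V
-368 - 151*X(5) = -368 - 604*√5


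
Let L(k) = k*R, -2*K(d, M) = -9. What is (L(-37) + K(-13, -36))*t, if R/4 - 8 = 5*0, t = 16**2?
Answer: -301952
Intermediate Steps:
t = 256
K(d, M) = 9/2 (K(d, M) = -1/2*(-9) = 9/2)
R = 32 (R = 32 + 4*(5*0) = 32 + 4*0 = 32 + 0 = 32)
L(k) = 32*k (L(k) = k*32 = 32*k)
(L(-37) + K(-13, -36))*t = (32*(-37) + 9/2)*256 = (-1184 + 9/2)*256 = -2359/2*256 = -301952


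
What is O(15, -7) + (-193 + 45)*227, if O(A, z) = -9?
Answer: -33605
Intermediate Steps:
O(15, -7) + (-193 + 45)*227 = -9 + (-193 + 45)*227 = -9 - 148*227 = -9 - 33596 = -33605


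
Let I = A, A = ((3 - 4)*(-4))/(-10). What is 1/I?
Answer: -5/2 ≈ -2.5000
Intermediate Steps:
A = -2/5 (A = -1*(-4)*(-1/10) = 4*(-1/10) = -2/5 ≈ -0.40000)
I = -2/5 ≈ -0.40000
1/I = 1/(-2/5) = -5/2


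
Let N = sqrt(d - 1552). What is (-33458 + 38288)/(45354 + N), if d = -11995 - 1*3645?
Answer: 54764955/514250627 - 2415*I*sqrt(4298)/514250627 ≈ 0.10649 - 0.00030788*I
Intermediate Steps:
d = -15640 (d = -11995 - 3645 = -15640)
N = 2*I*sqrt(4298) (N = sqrt(-15640 - 1552) = sqrt(-17192) = 2*I*sqrt(4298) ≈ 131.12*I)
(-33458 + 38288)/(45354 + N) = (-33458 + 38288)/(45354 + 2*I*sqrt(4298)) = 4830/(45354 + 2*I*sqrt(4298))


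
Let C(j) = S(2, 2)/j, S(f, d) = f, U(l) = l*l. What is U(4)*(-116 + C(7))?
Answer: -12960/7 ≈ -1851.4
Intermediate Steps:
U(l) = l²
C(j) = 2/j
U(4)*(-116 + C(7)) = 4²*(-116 + 2/7) = 16*(-116 + 2*(⅐)) = 16*(-116 + 2/7) = 16*(-810/7) = -12960/7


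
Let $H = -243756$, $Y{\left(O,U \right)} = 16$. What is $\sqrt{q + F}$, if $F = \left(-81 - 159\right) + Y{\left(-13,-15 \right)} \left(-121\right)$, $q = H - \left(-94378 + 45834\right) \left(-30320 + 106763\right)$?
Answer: $2 \sqrt{927650765} \approx 60915.0$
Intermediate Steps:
$q = 3710605236$ ($q = -243756 - \left(-94378 + 45834\right) \left(-30320 + 106763\right) = -243756 - \left(-48544\right) 76443 = -243756 - -3710848992 = -243756 + 3710848992 = 3710605236$)
$F = -2176$ ($F = \left(-81 - 159\right) + 16 \left(-121\right) = -240 - 1936 = -2176$)
$\sqrt{q + F} = \sqrt{3710605236 - 2176} = \sqrt{3710603060} = 2 \sqrt{927650765}$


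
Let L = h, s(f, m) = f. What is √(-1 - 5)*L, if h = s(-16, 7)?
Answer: -16*I*√6 ≈ -39.192*I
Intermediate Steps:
h = -16
L = -16
√(-1 - 5)*L = √(-1 - 5)*(-16) = √(-6)*(-16) = (I*√6)*(-16) = -16*I*√6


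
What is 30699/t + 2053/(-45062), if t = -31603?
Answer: -1448239297/1424094386 ≈ -1.0170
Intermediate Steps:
30699/t + 2053/(-45062) = 30699/(-31603) + 2053/(-45062) = 30699*(-1/31603) + 2053*(-1/45062) = -30699/31603 - 2053/45062 = -1448239297/1424094386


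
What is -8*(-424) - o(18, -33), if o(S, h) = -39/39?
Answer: 3393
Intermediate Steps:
o(S, h) = -1 (o(S, h) = -39*1/39 = -1)
-8*(-424) - o(18, -33) = -8*(-424) - 1*(-1) = 3392 + 1 = 3393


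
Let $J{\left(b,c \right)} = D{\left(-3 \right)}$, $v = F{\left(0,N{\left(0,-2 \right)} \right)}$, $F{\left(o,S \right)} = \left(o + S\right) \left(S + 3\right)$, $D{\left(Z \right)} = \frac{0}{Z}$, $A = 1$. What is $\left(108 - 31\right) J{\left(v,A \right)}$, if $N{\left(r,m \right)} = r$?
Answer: $0$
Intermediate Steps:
$D{\left(Z \right)} = 0$
$F{\left(o,S \right)} = \left(3 + S\right) \left(S + o\right)$ ($F{\left(o,S \right)} = \left(S + o\right) \left(3 + S\right) = \left(3 + S\right) \left(S + o\right)$)
$v = 0$ ($v = 0^{2} + 3 \cdot 0 + 3 \cdot 0 + 0 \cdot 0 = 0 + 0 + 0 + 0 = 0$)
$J{\left(b,c \right)} = 0$
$\left(108 - 31\right) J{\left(v,A \right)} = \left(108 - 31\right) 0 = 77 \cdot 0 = 0$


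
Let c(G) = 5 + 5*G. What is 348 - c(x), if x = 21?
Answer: 238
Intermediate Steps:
348 - c(x) = 348 - (5 + 5*21) = 348 - (5 + 105) = 348 - 1*110 = 348 - 110 = 238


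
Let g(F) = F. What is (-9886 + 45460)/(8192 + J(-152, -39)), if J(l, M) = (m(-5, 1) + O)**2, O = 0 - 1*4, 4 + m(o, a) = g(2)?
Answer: 147/34 ≈ 4.3235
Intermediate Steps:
m(o, a) = -2 (m(o, a) = -4 + 2 = -2)
O = -4 (O = 0 - 4 = -4)
J(l, M) = 36 (J(l, M) = (-2 - 4)**2 = (-6)**2 = 36)
(-9886 + 45460)/(8192 + J(-152, -39)) = (-9886 + 45460)/(8192 + 36) = 35574/8228 = 35574*(1/8228) = 147/34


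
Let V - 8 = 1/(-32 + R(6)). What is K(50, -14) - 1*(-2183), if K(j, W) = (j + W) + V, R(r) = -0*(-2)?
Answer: 71263/32 ≈ 2227.0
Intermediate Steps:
R(r) = 0 (R(r) = -3*0 = 0)
V = 255/32 (V = 8 + 1/(-32 + 0) = 8 + 1/(-32) = 8 - 1/32 = 255/32 ≈ 7.9688)
K(j, W) = 255/32 + W + j (K(j, W) = (j + W) + 255/32 = (W + j) + 255/32 = 255/32 + W + j)
K(50, -14) - 1*(-2183) = (255/32 - 14 + 50) - 1*(-2183) = 1407/32 + 2183 = 71263/32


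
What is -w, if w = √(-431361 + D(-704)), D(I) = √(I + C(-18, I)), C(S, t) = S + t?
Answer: -√(-431361 + I*√1426) ≈ -0.028748 - 656.78*I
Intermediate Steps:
D(I) = √(-18 + 2*I) (D(I) = √(I + (-18 + I)) = √(-18 + 2*I))
w = √(-431361 + I*√1426) (w = √(-431361 + √(-18 + 2*(-704))) = √(-431361 + √(-18 - 1408)) = √(-431361 + √(-1426)) = √(-431361 + I*√1426) ≈ 0.029 + 656.78*I)
-w = -√(-431361 + I*√1426)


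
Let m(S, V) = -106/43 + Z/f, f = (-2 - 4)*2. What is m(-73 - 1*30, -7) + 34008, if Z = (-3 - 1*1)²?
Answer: 4386542/129 ≈ 34004.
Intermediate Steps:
Z = 16 (Z = (-3 - 1)² = (-4)² = 16)
f = -12 (f = -6*2 = -12)
m(S, V) = -490/129 (m(S, V) = -106/43 + 16/(-12) = -106*1/43 + 16*(-1/12) = -106/43 - 4/3 = -490/129)
m(-73 - 1*30, -7) + 34008 = -490/129 + 34008 = 4386542/129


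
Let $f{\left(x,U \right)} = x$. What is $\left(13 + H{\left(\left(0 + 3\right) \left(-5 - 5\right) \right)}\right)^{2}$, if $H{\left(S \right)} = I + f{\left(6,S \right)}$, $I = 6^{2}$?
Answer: $3025$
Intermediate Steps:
$I = 36$
$H{\left(S \right)} = 42$ ($H{\left(S \right)} = 36 + 6 = 42$)
$\left(13 + H{\left(\left(0 + 3\right) \left(-5 - 5\right) \right)}\right)^{2} = \left(13 + 42\right)^{2} = 55^{2} = 3025$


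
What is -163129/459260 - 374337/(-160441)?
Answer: 145745430731/73684133660 ≈ 1.9780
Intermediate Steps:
-163129/459260 - 374337/(-160441) = -163129*1/459260 - 374337*(-1/160441) = -163129/459260 + 374337/160441 = 145745430731/73684133660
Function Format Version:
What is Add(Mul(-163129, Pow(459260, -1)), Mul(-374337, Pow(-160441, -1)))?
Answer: Rational(145745430731, 73684133660) ≈ 1.9780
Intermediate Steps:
Add(Mul(-163129, Pow(459260, -1)), Mul(-374337, Pow(-160441, -1))) = Add(Mul(-163129, Rational(1, 459260)), Mul(-374337, Rational(-1, 160441))) = Add(Rational(-163129, 459260), Rational(374337, 160441)) = Rational(145745430731, 73684133660)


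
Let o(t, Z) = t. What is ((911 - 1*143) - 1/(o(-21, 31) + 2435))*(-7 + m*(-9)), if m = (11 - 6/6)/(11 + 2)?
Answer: -335565131/31382 ≈ -10693.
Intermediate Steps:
m = 10/13 (m = (11 - 6*1/6)/13 = (11 - 1)*(1/13) = 10*(1/13) = 10/13 ≈ 0.76923)
((911 - 1*143) - 1/(o(-21, 31) + 2435))*(-7 + m*(-9)) = ((911 - 1*143) - 1/(-21 + 2435))*(-7 + (10/13)*(-9)) = ((911 - 143) - 1/2414)*(-7 - 90/13) = (768 - 1*1/2414)*(-181/13) = (768 - 1/2414)*(-181/13) = (1853951/2414)*(-181/13) = -335565131/31382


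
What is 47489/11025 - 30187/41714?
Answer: 1648144471/459896850 ≈ 3.5837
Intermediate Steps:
47489/11025 - 30187/41714 = 1648144471/459896850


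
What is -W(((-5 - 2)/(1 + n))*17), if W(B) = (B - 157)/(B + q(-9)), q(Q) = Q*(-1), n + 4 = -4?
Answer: 70/13 ≈ 5.3846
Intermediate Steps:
n = -8 (n = -4 - 4 = -8)
q(Q) = -Q
W(B) = (-157 + B)/(9 + B) (W(B) = (B - 157)/(B - 1*(-9)) = (-157 + B)/(B + 9) = (-157 + B)/(9 + B))
-W(((-5 - 2)/(1 + n))*17) = -(-157 + ((-5 - 2)/(1 - 8))*17)/(9 + ((-5 - 2)/(1 - 8))*17) = -(-157 - 7/(-7)*17)/(9 - 7/(-7)*17) = -(-157 - 7*(-⅐)*17)/(9 - 7*(-⅐)*17) = -(-157 + 1*17)/(9 + 1*17) = -(-157 + 17)/(9 + 17) = -(-140)/26 = -1*(-70/13) = 70/13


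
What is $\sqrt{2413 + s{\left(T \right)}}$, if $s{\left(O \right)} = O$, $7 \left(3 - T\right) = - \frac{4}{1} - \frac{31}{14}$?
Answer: $\frac{\sqrt{473710}}{14} \approx 49.162$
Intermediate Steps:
$T = \frac{381}{98}$ ($T = 3 - \frac{- \frac{4}{1} - \frac{31}{14}}{7} = 3 - \frac{\left(-4\right) 1 - \frac{31}{14}}{7} = 3 - \frac{-4 - \frac{31}{14}}{7} = 3 - - \frac{87}{98} = 3 + \frac{87}{98} = \frac{381}{98} \approx 3.8878$)
$\sqrt{2413 + s{\left(T \right)}} = \sqrt{2413 + \frac{381}{98}} = \sqrt{\frac{236855}{98}} = \frac{\sqrt{473710}}{14}$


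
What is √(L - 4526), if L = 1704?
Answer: I*√2822 ≈ 53.122*I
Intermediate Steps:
√(L - 4526) = √(1704 - 4526) = √(-2822) = I*√2822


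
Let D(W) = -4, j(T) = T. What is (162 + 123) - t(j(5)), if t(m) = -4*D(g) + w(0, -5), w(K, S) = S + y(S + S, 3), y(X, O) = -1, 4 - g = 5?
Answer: 275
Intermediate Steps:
g = -1 (g = 4 - 1*5 = 4 - 5 = -1)
w(K, S) = -1 + S (w(K, S) = S - 1 = -1 + S)
t(m) = 10 (t(m) = -4*(-4) + (-1 - 5) = 16 - 6 = 10)
(162 + 123) - t(j(5)) = (162 + 123) - 1*10 = 285 - 10 = 275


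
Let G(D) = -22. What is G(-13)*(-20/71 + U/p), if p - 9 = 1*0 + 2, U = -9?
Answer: 1718/71 ≈ 24.197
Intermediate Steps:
p = 11 (p = 9 + (1*0 + 2) = 9 + (0 + 2) = 9 + 2 = 11)
G(-13)*(-20/71 + U/p) = -22*(-20/71 - 9/11) = -22*(-859/781) = 1718/71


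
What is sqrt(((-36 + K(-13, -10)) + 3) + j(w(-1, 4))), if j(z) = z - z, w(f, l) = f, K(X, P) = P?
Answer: I*sqrt(43) ≈ 6.5574*I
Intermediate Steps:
j(z) = 0
sqrt(((-36 + K(-13, -10)) + 3) + j(w(-1, 4))) = sqrt(((-36 - 10) + 3) + 0) = sqrt((-46 + 3) + 0) = sqrt(-43 + 0) = sqrt(-43) = I*sqrt(43)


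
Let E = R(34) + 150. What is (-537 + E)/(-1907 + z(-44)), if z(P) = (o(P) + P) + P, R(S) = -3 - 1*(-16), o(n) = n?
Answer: 374/2039 ≈ 0.18342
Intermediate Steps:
R(S) = 13 (R(S) = -3 + 16 = 13)
E = 163 (E = 13 + 150 = 163)
z(P) = 3*P (z(P) = (P + P) + P = 2*P + P = 3*P)
(-537 + E)/(-1907 + z(-44)) = (-537 + 163)/(-1907 + 3*(-44)) = -374/(-1907 - 132) = -374/(-2039) = -374*(-1/2039) = 374/2039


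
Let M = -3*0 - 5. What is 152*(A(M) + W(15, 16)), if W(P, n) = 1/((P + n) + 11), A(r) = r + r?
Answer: -31844/21 ≈ -1516.4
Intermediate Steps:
M = -5 (M = 0 - 5 = -5)
A(r) = 2*r
W(P, n) = 1/(11 + P + n)
152*(A(M) + W(15, 16)) = 152*(2*(-5) + 1/(11 + 15 + 16)) = 152*(-10 + 1/42) = 152*(-419/42) = -31844/21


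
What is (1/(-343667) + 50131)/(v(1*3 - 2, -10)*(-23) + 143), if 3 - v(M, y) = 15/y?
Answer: 34456740752/27149693 ≈ 1269.1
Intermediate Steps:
v(M, y) = 3 - 15/y
(1/(-343667) + 50131)/(v(1*3 - 2, -10)*(-23) + 143) = (1/(-343667) + 50131)/((3 - 15/(-10))*(-23) + 143) = (-1/343667 + 50131)/((3 - 15*(-⅒))*(-23) + 143) = 17228370376/(343667*((3 + 3/2)*(-23) + 143)) = 17228370376/(343667*((9/2)*(-23) + 143)) = 17228370376/(343667*(-207/2 + 143)) = 17228370376/(343667*(79/2)) = (17228370376/343667)*(2/79) = 34456740752/27149693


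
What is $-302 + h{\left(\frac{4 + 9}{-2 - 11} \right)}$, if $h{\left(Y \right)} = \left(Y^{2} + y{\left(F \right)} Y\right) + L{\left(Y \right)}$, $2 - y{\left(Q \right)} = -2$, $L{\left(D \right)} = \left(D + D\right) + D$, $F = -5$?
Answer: $-308$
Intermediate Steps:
$L{\left(D \right)} = 3 D$ ($L{\left(D \right)} = 2 D + D = 3 D$)
$y{\left(Q \right)} = 4$ ($y{\left(Q \right)} = 2 - -2 = 2 + 2 = 4$)
$h{\left(Y \right)} = Y^{2} + 7 Y$ ($h{\left(Y \right)} = \left(Y^{2} + 4 Y\right) + 3 Y = Y^{2} + 7 Y$)
$-302 + h{\left(\frac{4 + 9}{-2 - 11} \right)} = -302 + \frac{4 + 9}{-2 - 11} \left(7 + \frac{4 + 9}{-2 - 11}\right) = -302 + \frac{13}{-13} \left(7 + \frac{13}{-13}\right) = -302 + 13 \left(- \frac{1}{13}\right) \left(7 + 13 \left(- \frac{1}{13}\right)\right) = -302 - \left(7 - 1\right) = -302 - 6 = -308$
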